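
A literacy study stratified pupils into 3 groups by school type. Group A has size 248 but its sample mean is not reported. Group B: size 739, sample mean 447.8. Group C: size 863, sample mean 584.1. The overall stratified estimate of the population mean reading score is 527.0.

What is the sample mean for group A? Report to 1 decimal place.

564.3

Σ Nₕx̄ₕ = N·μ, so 248·x̄_A = 1850·527.0 − (739·447.8 + 863·584.1).
= 974950 − 835002.5 = 139947.5.
x̄_A = 139947.5 / 248 = 564.304... → 564.3.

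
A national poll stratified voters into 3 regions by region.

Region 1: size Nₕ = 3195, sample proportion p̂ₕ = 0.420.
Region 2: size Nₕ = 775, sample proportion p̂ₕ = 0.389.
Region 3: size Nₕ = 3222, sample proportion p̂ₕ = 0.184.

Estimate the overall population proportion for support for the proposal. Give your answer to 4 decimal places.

Wₕ = Nₕ/N with N = 7192: 0.4442, 0.1078, 0.4480.
p̂_st = 0.4442·0.420 + 0.1078·0.389 + 0.4480·0.184 ≈ 0.310932... → 0.3109.

0.3109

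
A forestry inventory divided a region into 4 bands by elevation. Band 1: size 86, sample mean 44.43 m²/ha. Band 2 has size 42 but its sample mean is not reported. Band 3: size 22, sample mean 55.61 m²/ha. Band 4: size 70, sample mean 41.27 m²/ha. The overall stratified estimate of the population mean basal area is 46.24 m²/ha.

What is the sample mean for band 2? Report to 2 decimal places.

53.32

Σ Nₕx̄ₕ = N·μ, so 42·x̄_2 = 220·46.24 − (86·44.43 + 22·55.61 + 70·41.27).
= 10172.8 − 7933.3 = 2239.5.
x̄_2 = 2239.5 / 42 = 53.3214... → 53.32.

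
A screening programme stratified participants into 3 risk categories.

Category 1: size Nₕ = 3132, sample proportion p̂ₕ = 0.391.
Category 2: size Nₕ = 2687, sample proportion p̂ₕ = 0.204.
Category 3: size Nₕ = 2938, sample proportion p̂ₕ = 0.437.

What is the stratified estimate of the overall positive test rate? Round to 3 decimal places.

0.349

Wₕ = Nₕ/N with N = 8757: 0.3577, 0.3068, 0.3355.
p̂_st = 0.3577·0.391 + 0.3068·0.204 + 0.3355·0.437 ≈ 0.34905... → 0.349.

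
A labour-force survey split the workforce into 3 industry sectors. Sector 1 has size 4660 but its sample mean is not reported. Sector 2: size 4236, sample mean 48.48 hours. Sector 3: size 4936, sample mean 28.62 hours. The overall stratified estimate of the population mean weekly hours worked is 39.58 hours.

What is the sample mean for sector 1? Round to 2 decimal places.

N = 4660 + 4236 + 4936 = 13832.
Overall total = μ·N = 39.58·13832 = 547470.56.
Subtract the known strata: 4236·48.48 + 4936·28.62 = 346629.6.
Remaining total for sector 1: 547470.56 − 346629.6 = 200840.96.
Divide by its size: 200840.96 / 4660 = 43.0989... → 43.10.

43.10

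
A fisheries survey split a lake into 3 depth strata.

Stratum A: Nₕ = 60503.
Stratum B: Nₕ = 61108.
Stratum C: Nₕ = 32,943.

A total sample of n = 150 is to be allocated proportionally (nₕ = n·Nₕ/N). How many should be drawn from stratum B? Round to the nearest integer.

59

N = 60503 + 61108 + 32943 = 154554.
n_B = 150·61108/154554 = 59.307... → 59.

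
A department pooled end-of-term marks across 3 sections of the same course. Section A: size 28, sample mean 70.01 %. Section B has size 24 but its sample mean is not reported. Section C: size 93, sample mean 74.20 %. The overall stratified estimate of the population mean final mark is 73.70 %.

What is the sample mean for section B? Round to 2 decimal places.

Σ Nₕx̄ₕ = N·μ, so 24·x̄_B = 145·73.70 − (28·70.01 + 93·74.20).
= 10686.5 − 8860.88 = 1825.62.
x̄_B = 1825.62 / 24 = 76.0675 → 76.07.

76.07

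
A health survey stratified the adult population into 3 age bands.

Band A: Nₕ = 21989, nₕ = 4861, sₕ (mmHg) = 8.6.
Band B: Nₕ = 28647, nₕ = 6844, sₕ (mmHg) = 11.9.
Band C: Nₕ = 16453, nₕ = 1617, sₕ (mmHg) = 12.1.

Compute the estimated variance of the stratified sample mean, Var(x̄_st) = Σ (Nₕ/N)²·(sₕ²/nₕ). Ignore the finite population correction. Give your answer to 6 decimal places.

N = 67089; Wₕ = Nₕ/N.
band A: (21989/67089)²·8.6²/4861 = 0.001634480
band B: (28647/67089)²·11.9²/6844 = 0.003772590
band C: (16453/67089)²·12.1²/1617 = 0.005445632
Sum = 0.010852702 → 0.010853.

0.010853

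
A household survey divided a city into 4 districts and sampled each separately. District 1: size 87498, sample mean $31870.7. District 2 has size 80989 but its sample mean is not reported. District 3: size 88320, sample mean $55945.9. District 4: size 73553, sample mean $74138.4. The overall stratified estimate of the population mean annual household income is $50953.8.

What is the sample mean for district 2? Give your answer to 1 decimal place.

45070.7

N = 87498 + 80989 + 88320 + 73553 = 330360.
Overall total = μ·N = 50953.8·330360 = 16833097368.
Subtract the known strata: 87498·31870.7 + 88320·55945.9 + 73553·74138.4 = 13182866131.8.
Remaining total for district 2: 16833097368 − 13182866131.8 = 3650231236.2.
Divide by its size: 3650231236.2 / 80989 = 45070.704... → 45070.7.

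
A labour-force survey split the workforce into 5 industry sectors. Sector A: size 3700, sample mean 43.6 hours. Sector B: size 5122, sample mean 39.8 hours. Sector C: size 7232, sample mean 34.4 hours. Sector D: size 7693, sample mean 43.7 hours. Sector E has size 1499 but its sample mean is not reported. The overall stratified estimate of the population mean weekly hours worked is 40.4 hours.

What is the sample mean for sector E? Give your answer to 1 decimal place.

N = 3700 + 5122 + 7232 + 7693 + 1499 = 25246.
Overall total = μ·N = 40.4·25246 = 1019938.4.
Subtract the known strata: 3700·43.6 + 5122·39.8 + 7232·34.4 + 7693·43.7 = 950140.5.
Remaining total for sector E: 1019938.4 − 950140.5 = 69797.9.
Divide by its size: 69797.9 / 1499 = 46.563... → 46.6.

46.6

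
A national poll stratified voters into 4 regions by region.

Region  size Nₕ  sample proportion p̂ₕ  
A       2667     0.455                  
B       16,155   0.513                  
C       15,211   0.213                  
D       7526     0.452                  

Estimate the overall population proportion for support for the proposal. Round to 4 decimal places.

0.3884

N = 2667 + 16155 + 15211 + 7526 = 41559.
Overall proportion = Σ (Nₕ/N)·p̂ₕ.
Σ Nₕp̂ₕ = 1213.485 + 8287.515 + 3239.943 + 3401.752 = 16142.695.
16142.695 / 41559 = 0.388428... → 0.3884.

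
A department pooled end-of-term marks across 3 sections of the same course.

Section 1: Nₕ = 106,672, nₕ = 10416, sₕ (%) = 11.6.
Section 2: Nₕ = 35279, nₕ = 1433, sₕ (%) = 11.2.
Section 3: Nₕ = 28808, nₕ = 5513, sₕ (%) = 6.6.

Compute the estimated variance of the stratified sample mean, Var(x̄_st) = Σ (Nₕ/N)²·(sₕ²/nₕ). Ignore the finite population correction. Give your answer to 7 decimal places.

N = 170759; Wₕ = Nₕ/N.
section 1: (106672/170759)²·11.6²/10416 = 0.0050413712
section 2: (35279/170759)²·11.2²/1433 = 0.0037364156
section 3: (28808/170759)²·6.6²/5513 = 0.0002248842
Sum = 0.0090026710 → 0.0090027.

0.0090027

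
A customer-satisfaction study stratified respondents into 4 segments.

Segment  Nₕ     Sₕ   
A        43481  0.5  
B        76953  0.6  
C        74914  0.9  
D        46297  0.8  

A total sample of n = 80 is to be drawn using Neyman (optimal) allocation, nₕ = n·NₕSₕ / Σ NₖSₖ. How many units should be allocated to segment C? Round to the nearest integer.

31

Σ NₕSₕ = 43481·0.5 + 76953·0.6 + 74914·0.9 + 46297·0.8 = 172372.5.
Share for C: 67422.6/172372.5 = 0.39114.
n_C = 80 × 0.39114 = 31.292... → 31.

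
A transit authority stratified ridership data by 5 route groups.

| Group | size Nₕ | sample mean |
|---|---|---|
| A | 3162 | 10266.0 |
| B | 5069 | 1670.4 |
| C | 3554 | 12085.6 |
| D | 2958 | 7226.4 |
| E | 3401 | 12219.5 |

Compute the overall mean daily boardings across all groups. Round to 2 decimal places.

N = 3162 + 5069 + 3554 + 2958 + 3401 = 18144.
Overall mean = Σ (Nₕ/N)·x̄ₕ — weight by population share, not a simple average.
Σ Nₕx̄ₕ = 3162·10266.0 + 5069·1670.4 + 3554·12085.6 + 2958·7226.4 + 3401·12219.5 = 32461092 + 8467257.6 + 42952222.4 + 21375691.2 + 41558519.5 = 146814782.7.
Divide by N: 146814782.7 / 18144 = 8091.6437... → 8091.64.

8091.64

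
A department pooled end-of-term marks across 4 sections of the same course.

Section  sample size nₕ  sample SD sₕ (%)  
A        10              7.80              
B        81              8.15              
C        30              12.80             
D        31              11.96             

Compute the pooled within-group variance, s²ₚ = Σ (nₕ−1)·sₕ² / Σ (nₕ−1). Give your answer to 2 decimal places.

100.70

A: (10−1)·7.80² = 9·60.84 = 547.56
B: (81−1)·8.15² = 80·66.4225 = 5313.8
C: (30−1)·12.80² = 29·163.84 = 4751.36
D: (31−1)·11.96² = 30·143.0416 = 4291.248
Numerator = 14903.968; denominator = Σ(nₕ−1) = 148.
s²ₚ = 14903.968/148 = 100.7025... → 100.70.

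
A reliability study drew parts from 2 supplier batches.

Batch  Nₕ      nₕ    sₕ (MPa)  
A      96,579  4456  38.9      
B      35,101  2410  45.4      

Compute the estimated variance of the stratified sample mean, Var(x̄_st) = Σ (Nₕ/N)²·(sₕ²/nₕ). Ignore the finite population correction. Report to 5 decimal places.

N = 131680; Wₕ = Nₕ/N.
batch A: (96579/131680)²·38.9²/4456 = 0.18267528
batch B: (35101/131680)²·45.4²/2410 = 0.06077067
Sum = 0.24344595 → 0.24345.

0.24345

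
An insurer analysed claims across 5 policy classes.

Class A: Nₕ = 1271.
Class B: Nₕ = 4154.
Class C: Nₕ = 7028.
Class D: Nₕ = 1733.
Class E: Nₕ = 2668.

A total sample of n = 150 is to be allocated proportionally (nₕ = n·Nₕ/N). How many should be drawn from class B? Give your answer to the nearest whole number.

Share of class B = 4154/16854 = 0.24647.
Allocate 150 × 0.24647 = 36.970... → 37.

37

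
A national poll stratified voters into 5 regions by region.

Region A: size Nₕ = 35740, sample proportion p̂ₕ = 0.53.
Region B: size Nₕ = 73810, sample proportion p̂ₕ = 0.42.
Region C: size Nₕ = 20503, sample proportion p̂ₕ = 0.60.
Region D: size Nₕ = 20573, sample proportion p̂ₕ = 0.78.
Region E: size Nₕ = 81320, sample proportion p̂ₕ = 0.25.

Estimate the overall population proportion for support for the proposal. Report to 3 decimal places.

0.425

Wₕ = Nₕ/N with N = 231946: 0.1541, 0.3182, 0.0884, 0.0887, 0.3506.
p̂_st = 0.1541·0.53 + 0.3182·0.42 + 0.0884·0.60 + 0.0887·0.78 + 0.3506·0.25 ≈ 0.42519... → 0.425.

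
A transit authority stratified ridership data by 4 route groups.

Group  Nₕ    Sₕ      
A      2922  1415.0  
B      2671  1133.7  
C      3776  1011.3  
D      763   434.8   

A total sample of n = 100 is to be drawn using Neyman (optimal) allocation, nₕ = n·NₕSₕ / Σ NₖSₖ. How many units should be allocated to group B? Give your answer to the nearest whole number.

27

A: NₕSₕ = 2922·1415.0 = 4134630
B: NₕSₕ = 2671·1133.7 = 3028112.7
C: NₕSₕ = 3776·1011.3 = 3818668.8
D: NₕSₕ = 763·434.8 = 331752.4
Σ NₕSₕ = 11313163.9.
n_B = 100·3028112.7/11313163.9 = 26.766... → 27.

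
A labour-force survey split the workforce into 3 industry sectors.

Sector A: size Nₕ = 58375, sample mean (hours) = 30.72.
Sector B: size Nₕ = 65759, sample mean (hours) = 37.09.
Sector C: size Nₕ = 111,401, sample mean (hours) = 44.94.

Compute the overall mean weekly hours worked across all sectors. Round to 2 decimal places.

39.22

N = 235535; weights Wₕ = Nₕ/N = (0.2478, 0.2792, 0.4730).
x̄_st = Σ Wₕ·x̄ₕ = 0.2478·30.72 + 0.2792·37.09 + 0.4730·44.94 ≈ 39.2241...
→ 39.22.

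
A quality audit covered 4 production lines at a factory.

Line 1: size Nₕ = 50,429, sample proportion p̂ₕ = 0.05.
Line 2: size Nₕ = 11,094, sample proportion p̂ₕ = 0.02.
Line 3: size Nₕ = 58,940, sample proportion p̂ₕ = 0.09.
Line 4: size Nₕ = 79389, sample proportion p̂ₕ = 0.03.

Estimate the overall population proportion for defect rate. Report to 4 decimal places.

0.0522

Wₕ = Nₕ/N with N = 199852: 0.2523, 0.0555, 0.2949, 0.3972.
p̂_st = 0.2523·0.05 + 0.0555·0.02 + 0.2949·0.09 + 0.3972·0.03 ≈ 0.052187... → 0.0522.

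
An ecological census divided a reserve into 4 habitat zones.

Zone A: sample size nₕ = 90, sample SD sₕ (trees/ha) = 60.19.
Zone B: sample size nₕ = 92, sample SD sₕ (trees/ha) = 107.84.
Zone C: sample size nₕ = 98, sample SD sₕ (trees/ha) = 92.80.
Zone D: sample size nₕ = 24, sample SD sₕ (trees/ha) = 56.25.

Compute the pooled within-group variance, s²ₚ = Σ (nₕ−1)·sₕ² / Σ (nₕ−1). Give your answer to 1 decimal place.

Degrees of freedom: 89 + 91 + 97 + 23 = 300.
Σ(nₕ−1)sₕ² = 89·3622.8361 + 91·11629.4656 + 97·8611.84 + 23·3164.0625 = 2288835.7.
s²ₚ = 2288835.7 / 300 = 7629.452... → 7629.5.

7629.5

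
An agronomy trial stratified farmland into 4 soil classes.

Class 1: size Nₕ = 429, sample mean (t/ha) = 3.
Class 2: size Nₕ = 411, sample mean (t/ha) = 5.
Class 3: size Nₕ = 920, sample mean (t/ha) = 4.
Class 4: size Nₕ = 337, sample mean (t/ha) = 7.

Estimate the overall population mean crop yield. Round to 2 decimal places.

4.47

x̄_st = (Σ Nₕx̄ₕ) / (Σ Nₕ) = (429·3 + 411·5 + 920·4 + 337·7) / 2097
= 9381 / 2097 = 4.4735... → 4.47.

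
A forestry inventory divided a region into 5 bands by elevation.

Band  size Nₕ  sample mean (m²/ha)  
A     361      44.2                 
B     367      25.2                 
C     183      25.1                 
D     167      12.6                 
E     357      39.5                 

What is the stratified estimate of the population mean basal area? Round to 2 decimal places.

N = 361 + 367 + 183 + 167 + 357 = 1435.
The stratified mean weights each stratum mean by its population share Nₕ/N.
Σ Nₕx̄ₕ = 361·44.2 + 367·25.2 + 183·25.1 + 167·12.6 + 357·39.5 = 15956.2 + 9248.4 + 4593.3 + 2104.2 + 14101.5 = 46003.6.
Divide by N: 46003.6 / 1435 = 32.0583... → 32.06.

32.06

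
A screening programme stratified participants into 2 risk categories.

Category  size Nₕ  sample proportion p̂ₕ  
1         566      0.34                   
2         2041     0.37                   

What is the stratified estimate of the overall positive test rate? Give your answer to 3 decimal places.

N = 566 + 2041 = 2607.
Overall proportion = Σ (Nₕ/N)·p̂ₕ.
Σ Nₕp̂ₕ = 192.44 + 755.17 = 947.61.
947.61 / 2607 = 0.36349... → 0.363.

0.363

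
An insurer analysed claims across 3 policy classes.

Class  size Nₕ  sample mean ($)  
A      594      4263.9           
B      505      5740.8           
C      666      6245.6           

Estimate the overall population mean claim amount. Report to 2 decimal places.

N = 594 + 505 + 666 = 1765.
Weight each subgroup mean by Nₕ/N and sum.
Σ Nₕx̄ₕ = 594·4263.9 + 505·5740.8 + 666·6245.6 = 2532756.6 + 2899104 + 4159569.6 = 9591430.2.
Divide by N: 9591430.2 / 1765 = 5434.2381... → 5434.24.

5434.24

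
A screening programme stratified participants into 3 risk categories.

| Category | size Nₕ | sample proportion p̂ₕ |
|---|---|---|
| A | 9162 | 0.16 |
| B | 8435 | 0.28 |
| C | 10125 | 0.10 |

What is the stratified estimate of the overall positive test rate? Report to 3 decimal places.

0.175

Wₕ = Nₕ/N with N = 27722: 0.3305, 0.3043, 0.3652.
p̂_st = 0.3305·0.16 + 0.3043·0.28 + 0.3652·0.10 ≈ 0.17460... → 0.175.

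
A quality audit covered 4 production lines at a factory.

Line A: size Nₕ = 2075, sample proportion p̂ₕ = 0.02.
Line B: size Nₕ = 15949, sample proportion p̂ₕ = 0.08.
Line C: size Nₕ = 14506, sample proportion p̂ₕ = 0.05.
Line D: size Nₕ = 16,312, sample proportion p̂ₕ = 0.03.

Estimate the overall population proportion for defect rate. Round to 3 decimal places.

N = 2075 + 15949 + 14506 + 16312 = 48842.
Overall proportion = Σ (Nₕ/N)·p̂ₕ.
Σ Nₕp̂ₕ = 41.5 + 1275.92 + 725.3 + 489.36 = 2532.08.
2532.08 / 48842 = 0.05184... → 0.052.

0.052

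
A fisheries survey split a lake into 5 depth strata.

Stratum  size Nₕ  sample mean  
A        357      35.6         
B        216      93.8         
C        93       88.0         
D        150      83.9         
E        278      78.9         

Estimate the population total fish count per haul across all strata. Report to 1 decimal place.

75673.2

Population total = Σ Nₕ·x̄ₕ (each stratum's size times its mean).
357·35.6 + 216·93.8 + 93·88.0 + 150·83.9 + 278·78.9 = 12709.2 + 20260.8 + 8184 + 12585 + 21934.2 = 75673.2.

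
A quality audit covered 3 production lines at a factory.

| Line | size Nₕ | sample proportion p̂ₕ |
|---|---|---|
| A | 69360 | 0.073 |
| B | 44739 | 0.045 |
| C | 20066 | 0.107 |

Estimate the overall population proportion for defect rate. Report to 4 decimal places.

0.0687

Wₕ = Nₕ/N with N = 134165: 0.5170, 0.3335, 0.1496.
p̂_st = 0.5170·0.073 + 0.3335·0.045 + 0.1496·0.107 ≈ 0.068748... → 0.0687.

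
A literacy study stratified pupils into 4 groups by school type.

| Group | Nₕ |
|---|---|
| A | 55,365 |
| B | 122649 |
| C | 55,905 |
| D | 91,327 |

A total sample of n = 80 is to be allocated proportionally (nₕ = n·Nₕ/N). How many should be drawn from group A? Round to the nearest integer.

14

Share of group A = 55365/325246 = 0.17022.
Allocate 80 × 0.17022 = 13.618... → 14.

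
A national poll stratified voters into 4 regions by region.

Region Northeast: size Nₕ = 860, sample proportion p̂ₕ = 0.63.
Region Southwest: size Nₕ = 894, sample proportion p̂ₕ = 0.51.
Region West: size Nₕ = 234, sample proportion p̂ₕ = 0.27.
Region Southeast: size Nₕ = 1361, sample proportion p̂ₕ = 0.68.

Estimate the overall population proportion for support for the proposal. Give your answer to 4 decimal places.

0.5931

N = 860 + 894 + 234 + 1361 = 3349.
Overall proportion = Σ (Nₕ/N)·p̂ₕ.
Σ Nₕp̂ₕ = 541.8 + 455.94 + 63.18 + 925.48 = 1986.4.
1986.4 / 3349 = 0.593132... → 0.5931.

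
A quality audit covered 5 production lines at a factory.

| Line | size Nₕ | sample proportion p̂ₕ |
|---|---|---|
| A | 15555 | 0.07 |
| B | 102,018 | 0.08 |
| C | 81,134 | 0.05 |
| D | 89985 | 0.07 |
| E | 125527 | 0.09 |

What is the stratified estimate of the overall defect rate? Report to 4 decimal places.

0.0746

N = 15555 + 102018 + 81134 + 89985 + 125527 = 414219.
Overall proportion = Σ (Nₕ/N)·p̂ₕ.
Σ Nₕp̂ₕ = 1088.85 + 8161.44 + 4056.7 + 6298.95 + 11297.43 = 30903.37.
30903.37 / 414219 = 0.074606... → 0.0746.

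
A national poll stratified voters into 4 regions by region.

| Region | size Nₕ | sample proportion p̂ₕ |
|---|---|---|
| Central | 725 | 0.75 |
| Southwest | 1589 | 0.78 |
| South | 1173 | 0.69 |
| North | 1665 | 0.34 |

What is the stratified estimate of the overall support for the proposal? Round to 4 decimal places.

N = 725 + 1589 + 1173 + 1665 = 5152.
Overall proportion = Σ (Nₕ/N)·p̂ₕ.
Σ Nₕp̂ₕ = 543.75 + 1239.42 + 809.37 + 566.1 = 3158.64.
3158.64 / 5152 = 0.613090... → 0.6131.

0.6131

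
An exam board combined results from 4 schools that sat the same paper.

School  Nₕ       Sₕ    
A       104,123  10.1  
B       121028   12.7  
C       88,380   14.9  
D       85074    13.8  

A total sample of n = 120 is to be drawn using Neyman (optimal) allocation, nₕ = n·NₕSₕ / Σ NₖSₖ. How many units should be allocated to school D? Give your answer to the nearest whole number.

A: NₕSₕ = 104123·10.1 = 1051642.3
B: NₕSₕ = 121028·12.7 = 1537055.6
C: NₕSₕ = 88380·14.9 = 1316862
D: NₕSₕ = 85074·13.8 = 1174021.2
Σ NₕSₕ = 5079581.1.
n_D = 120·1174021.2/5079581.1 = 27.735... → 28.

28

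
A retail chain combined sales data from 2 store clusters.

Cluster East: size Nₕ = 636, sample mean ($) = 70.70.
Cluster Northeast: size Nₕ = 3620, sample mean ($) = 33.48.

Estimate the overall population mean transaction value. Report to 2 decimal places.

39.04

N = 4256; weights Wₕ = Nₕ/N = (0.1494, 0.8506).
x̄_st = Σ Wₕ·x̄ₕ = 0.1494·70.70 + 0.8506·33.48 ≈ 39.0420...
→ 39.04.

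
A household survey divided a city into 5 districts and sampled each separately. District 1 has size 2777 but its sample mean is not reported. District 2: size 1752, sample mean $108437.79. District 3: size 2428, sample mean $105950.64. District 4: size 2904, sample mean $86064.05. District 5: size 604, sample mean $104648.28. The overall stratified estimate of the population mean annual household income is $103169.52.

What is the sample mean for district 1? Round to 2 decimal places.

N = 2777 + 1752 + 2428 + 2904 + 604 = 10465.
Overall total = μ·N = 103169.52·10465 = 1079669026.8.
Subtract the known strata: 1752·108437.79 + 2428·105950.64 + 2904·86064.05 + 604·104648.28 = 760368724.32.
Remaining total for district 1: 1079669026.8 − 760368724.32 = 319300302.48.
Divide by its size: 319300302.48 / 2777 = 114980.3034... → 114980.30.

114980.30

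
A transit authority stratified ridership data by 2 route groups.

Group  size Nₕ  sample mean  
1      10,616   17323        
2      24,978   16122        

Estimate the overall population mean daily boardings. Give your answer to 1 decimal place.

16480.2

N = 35594; weights Wₕ = Nₕ/N = (0.2983, 0.7017).
x̄_st = Σ Wₕ·x̄ₕ = 0.2983·17323 + 0.7017·16122 ≈ 16480.201...
→ 16480.2.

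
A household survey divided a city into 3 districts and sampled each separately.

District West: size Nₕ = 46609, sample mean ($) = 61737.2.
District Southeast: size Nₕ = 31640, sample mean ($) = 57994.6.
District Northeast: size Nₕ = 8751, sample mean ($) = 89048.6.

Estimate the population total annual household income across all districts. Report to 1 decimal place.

Population total = Σ Nₕ·x̄ₕ (each stratum's size times its mean).
46609·61737.2 + 31640·57994.6 + 8751·89048.6 = 2877509154.8 + 1834949144 + 779264298.6 = 5491722597.4.

5491722597.4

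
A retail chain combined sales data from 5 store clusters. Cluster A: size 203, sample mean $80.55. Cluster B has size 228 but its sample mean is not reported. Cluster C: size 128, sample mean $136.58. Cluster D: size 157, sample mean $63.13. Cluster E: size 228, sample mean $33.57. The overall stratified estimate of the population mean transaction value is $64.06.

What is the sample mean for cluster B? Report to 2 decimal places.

39.80

Σ Nₕx̄ₕ = N·μ, so 228·x̄_B = 944·64.06 − (203·80.55 + 128·136.58 + 157·63.13 + 228·33.57).
= 60472.64 − 51399.26 = 9073.38.
x̄_B = 9073.38 / 228 = 39.7955... → 39.80.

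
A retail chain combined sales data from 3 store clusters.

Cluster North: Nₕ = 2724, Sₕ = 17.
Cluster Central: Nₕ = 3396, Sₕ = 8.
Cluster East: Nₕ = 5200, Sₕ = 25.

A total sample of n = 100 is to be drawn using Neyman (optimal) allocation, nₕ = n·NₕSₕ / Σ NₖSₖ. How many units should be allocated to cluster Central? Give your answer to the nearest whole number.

13

Σ NₕSₕ = 2724·17 + 3396·8 + 5200·25 = 203476.
Share for Central: 27168/203476 = 0.13352.
n_Central = 100 × 0.13352 = 13.352... → 13.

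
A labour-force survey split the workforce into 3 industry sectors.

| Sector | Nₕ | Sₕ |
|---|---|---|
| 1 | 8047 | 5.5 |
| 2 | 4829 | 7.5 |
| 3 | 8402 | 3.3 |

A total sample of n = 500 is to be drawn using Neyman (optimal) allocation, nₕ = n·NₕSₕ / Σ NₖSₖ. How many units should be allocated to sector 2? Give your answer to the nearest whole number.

167

1: NₕSₕ = 8047·5.5 = 44258.5
2: NₕSₕ = 4829·7.5 = 36217.5
3: NₕSₕ = 8402·3.3 = 27726.6
Σ NₕSₕ = 108202.6.
n_2 = 500·36217.5/108202.6 = 167.360... → 167.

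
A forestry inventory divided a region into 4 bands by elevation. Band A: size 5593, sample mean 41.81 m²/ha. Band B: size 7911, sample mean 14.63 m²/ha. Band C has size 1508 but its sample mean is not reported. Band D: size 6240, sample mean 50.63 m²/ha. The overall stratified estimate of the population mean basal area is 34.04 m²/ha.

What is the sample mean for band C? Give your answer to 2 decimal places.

Σ Nₕx̄ₕ = N·μ, so 1508·x̄_C = 21252·34.04 − (5593·41.81 + 7911·14.63 + 6240·50.63).
= 723418.08 − 665512.46 = 57905.62.
x̄_C = 57905.62 / 1508 = 38.3990... → 38.40.

38.40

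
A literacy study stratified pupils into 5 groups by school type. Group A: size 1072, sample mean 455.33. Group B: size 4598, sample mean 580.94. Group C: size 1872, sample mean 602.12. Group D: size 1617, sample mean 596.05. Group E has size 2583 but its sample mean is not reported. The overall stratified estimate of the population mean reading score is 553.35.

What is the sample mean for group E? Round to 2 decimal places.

482.84

Σ Nₕx̄ₕ = N·μ, so 2583·x̄_E = 11742·553.35 − (1072·455.33 + 4598·580.94 + 1872·602.12 + 1617·596.05).
= 6497435.7 − 5250257.37 = 1247178.33.
x̄_E = 1247178.33 / 2583 = 482.8410... → 482.84.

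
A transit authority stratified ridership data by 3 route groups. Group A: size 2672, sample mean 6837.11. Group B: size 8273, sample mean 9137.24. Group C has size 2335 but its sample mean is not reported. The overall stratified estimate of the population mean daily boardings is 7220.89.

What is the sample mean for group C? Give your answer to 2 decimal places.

870.35

N = 2672 + 8273 + 2335 = 13280.
Overall total = μ·N = 7220.89·13280 = 95893419.2.
Subtract the known strata: 2672·6837.11 + 8273·9137.24 = 93861144.44.
Remaining total for group C: 95893419.2 − 93861144.44 = 2032274.76.
Divide by its size: 2032274.76 / 2335 = 870.3532... → 870.35.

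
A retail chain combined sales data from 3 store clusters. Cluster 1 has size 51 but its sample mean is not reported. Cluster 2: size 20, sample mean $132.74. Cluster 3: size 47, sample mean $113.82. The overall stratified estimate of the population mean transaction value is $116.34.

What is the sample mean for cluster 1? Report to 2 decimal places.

112.23

Σ Nₕx̄ₕ = N·μ, so 51·x̄_1 = 118·116.34 − (20·132.74 + 47·113.82).
= 13728.12 − 8004.34 = 5723.78.
x̄_1 = 5723.78 / 51 = 112.2310... → 112.23.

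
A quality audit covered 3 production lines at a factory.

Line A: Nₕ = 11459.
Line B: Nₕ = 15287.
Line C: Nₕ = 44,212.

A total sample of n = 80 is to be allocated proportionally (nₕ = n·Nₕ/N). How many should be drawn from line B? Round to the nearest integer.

N = 11459 + 15287 + 44212 = 70958.
n_B = 80·15287/70958 = 17.235... → 17.

17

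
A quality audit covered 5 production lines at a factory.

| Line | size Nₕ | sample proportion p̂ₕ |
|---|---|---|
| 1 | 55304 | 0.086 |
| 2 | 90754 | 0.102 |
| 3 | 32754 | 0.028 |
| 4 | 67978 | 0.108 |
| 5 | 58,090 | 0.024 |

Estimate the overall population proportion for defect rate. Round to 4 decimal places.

0.0776

Wₕ = Nₕ/N with N = 304880: 0.1814, 0.2977, 0.1074, 0.2230, 0.1905.
p̂_st = 0.1814·0.086 + 0.2977·0.102 + 0.1074·0.028 + 0.2230·0.108 + 0.1905·0.024 ≈ 0.077624... → 0.0776.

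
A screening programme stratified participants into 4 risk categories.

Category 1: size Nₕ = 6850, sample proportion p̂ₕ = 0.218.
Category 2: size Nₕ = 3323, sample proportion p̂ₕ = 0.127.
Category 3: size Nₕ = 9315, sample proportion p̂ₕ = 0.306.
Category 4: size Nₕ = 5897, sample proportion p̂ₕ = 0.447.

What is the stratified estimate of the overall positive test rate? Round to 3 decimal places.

Wₕ = Nₕ/N with N = 25385: 0.2698, 0.1309, 0.3669, 0.2323.
p̂_st = 0.2698·0.218 + 0.1309·0.127 + 0.3669·0.306 + 0.2323·0.447 ≈ 0.29158... → 0.292.

0.292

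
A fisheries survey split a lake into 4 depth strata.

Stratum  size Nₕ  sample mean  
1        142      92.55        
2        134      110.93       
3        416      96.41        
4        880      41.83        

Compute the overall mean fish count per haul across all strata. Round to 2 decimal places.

x̄_st = (Σ Nₕx̄ₕ) / (Σ Nₕ) = (142·92.55 + 134·110.93 + 416·96.41 + 880·41.83) / 1572
= 104923.68 / 1572 = 66.7453... → 66.75.

66.75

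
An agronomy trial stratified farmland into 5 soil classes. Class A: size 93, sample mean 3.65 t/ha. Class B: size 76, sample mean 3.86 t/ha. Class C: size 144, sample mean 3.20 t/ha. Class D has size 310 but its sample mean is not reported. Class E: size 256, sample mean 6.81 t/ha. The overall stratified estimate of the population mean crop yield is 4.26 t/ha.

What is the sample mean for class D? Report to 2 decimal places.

Σ Nₕx̄ₕ = N·μ, so 310·x̄_D = 879·4.26 − (93·3.65 + 76·3.86 + 144·3.20 + 256·6.81).
= 3744.54 − 2836.97 = 907.57.
x̄_D = 907.57 / 310 = 2.9276... → 2.93.

2.93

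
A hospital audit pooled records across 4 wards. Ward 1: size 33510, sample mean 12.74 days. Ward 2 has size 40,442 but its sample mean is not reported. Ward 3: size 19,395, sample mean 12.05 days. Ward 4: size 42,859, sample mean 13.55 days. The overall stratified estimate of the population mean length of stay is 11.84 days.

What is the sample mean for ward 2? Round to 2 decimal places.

N = 33510 + 40442 + 19395 + 42859 = 136206.
Overall total = μ·N = 11.84·136206 = 1612679.04.
Subtract the known strata: 33510·12.74 + 19395·12.05 + 42859·13.55 = 1241366.6.
Remaining total for ward 2: 1612679.04 − 1241366.6 = 371312.44.
Divide by its size: 371312.44 / 40442 = 9.1814... → 9.18.

9.18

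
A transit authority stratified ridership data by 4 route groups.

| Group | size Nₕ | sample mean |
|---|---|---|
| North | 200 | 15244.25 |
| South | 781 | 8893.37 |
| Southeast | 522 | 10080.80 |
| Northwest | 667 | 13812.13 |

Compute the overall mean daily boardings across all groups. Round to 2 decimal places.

11276.24

x̄_st = (Σ Nₕx̄ₕ) / (Σ Nₕ) = (200·15244.25 + 781·8893.37 + 522·10080.80 + 667·13812.13) / 2170
= 24469440.28 / 2170 = 11276.2398... → 11276.24.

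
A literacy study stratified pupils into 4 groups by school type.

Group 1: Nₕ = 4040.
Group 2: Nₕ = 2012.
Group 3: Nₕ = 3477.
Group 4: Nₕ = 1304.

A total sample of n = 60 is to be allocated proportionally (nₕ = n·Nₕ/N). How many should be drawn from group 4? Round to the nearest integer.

N = 4040 + 2012 + 3477 + 1304 = 10833.
n_4 = 60·1304/10833 = 7.222... → 7.

7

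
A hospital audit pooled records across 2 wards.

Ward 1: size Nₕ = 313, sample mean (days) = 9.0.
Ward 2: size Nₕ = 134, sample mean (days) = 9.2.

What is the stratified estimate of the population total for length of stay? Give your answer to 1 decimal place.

1: 313·9.0 = 2817
2: 134·9.2 = 1232.8
τ̂ = Σ Nₕx̄ₕ = 4049.8.

4049.8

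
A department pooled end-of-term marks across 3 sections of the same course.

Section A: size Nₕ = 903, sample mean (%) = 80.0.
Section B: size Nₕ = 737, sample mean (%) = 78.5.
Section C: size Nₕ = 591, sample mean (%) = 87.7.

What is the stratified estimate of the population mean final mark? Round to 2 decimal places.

N = 2231; weights Wₕ = Nₕ/N = (0.4048, 0.3303, 0.2649).
x̄_st = Σ Wₕ·x̄ₕ = 0.4048·80.0 + 0.3303·78.5 + 0.2649·87.7 ≈ 81.5442...
→ 81.54.

81.54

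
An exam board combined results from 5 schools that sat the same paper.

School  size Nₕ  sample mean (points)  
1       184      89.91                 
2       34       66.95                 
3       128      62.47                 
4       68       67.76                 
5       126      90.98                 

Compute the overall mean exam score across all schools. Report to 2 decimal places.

N = 540; weights Wₕ = Nₕ/N = (0.3407, 0.0630, 0.2370, 0.1259, 0.2333).
x̄_st = Σ Wₕ·x̄ₕ = 0.3407·89.91 + 0.0630·66.95 + 0.2370·62.47 + 0.1259·67.76 + 0.2333·90.98 ≈ 79.4205...
→ 79.42.

79.42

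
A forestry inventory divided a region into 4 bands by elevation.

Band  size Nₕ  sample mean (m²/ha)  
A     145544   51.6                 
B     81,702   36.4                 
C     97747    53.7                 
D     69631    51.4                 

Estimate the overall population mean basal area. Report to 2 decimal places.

48.94

N = 145544 + 81702 + 97747 + 69631 = 394624.
Overall mean = Σ (Nₕ/N)·x̄ₕ — weight by population share, not a simple average.
Σ Nₕx̄ₕ = 145544·51.6 + 81702·36.4 + 97747·53.7 + 69631·51.4 = 7510070.4 + 2973952.8 + 5249013.9 + 3579033.4 = 19312070.5.
Divide by N: 19312070.5 / 394624 = 48.9379... → 48.94.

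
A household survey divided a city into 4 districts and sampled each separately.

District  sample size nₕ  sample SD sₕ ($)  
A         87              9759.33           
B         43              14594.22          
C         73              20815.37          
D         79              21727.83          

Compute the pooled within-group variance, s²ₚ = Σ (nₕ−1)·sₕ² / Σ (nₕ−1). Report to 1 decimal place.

306318293.1

A: (87−1)·9759.33² = 86·95244522.0489 = 8191028896.2054
B: (43−1)·14594.22² = 42·212991257.4084 = 8945632811.1528
C: (73−1)·20815.37² = 72·433279628.2369 = 31196133233.0568
D: (79−1)·21727.83² = 78·472098596.5089 = 36823690527.6942
Numerator = 85156485468.1092; denominator = Σ(nₕ−1) = 278.
s²ₚ = 85156485468.1092/278 = 306318293.051... → 306318293.1.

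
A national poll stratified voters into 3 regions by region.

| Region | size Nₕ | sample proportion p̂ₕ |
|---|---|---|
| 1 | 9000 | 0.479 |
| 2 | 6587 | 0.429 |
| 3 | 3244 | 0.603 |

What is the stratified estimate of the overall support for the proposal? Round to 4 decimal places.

0.4829

N = 9000 + 6587 + 3244 = 18831.
Overall proportion = Σ (Nₕ/N)·p̂ₕ.
Σ Nₕp̂ₕ = 4311 + 2825.823 + 1956.132 = 9092.955.
9092.955 / 18831 = 0.482872... → 0.4829.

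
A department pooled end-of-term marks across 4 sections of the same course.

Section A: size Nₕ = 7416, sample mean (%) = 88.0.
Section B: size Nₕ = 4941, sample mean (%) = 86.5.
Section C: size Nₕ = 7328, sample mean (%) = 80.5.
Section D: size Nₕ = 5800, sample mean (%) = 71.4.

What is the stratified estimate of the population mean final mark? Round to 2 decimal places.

N = 25485; weights Wₕ = Nₕ/N = (0.2910, 0.1939, 0.2875, 0.2276).
x̄_st = Σ Wₕ·x̄ₕ = 0.2910·88.0 + 0.1939·86.5 + 0.2875·80.5 + 0.2276·71.4 ≈ 81.7747...
→ 81.77.

81.77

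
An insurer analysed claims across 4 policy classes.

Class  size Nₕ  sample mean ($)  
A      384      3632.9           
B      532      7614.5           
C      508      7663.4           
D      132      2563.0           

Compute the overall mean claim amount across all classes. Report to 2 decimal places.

6219.33

N = 384 + 532 + 508 + 132 = 1556.
Overall mean = Σ (Nₕ/N)·x̄ₕ — weight by population share, not a simple average.
Σ Nₕx̄ₕ = 384·3632.9 + 532·7614.5 + 508·7663.4 + 132·2563.0 = 1395033.6 + 4050914 + 3893007.2 + 338316 = 9677270.8.
Divide by N: 9677270.8 / 1556 = 6219.3257... → 6219.33.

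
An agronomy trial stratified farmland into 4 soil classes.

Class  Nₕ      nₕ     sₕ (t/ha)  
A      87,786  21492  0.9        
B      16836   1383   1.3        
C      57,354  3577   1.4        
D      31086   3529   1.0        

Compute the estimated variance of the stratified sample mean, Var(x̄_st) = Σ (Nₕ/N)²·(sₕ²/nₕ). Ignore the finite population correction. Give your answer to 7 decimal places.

N = 193062; Wₕ = Nₕ/N.
class A: (87786/193062)²·0.9²/21492 = 0.0000077923
class B: (16836/193062)²·1.3²/1383 = 0.0000092928
class C: (57354/193062)²·1.4²/3577 = 0.0000483583
class D: (31086/193062)²·1.0²/3529 = 0.0000073466
Sum = 0.0000727900 → 0.0000728.

0.0000728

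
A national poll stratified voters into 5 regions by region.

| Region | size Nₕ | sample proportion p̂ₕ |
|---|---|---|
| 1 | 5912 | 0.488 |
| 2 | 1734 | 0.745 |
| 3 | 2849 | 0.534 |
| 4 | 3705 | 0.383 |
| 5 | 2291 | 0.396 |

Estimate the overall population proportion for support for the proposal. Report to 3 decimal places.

0.487

N = 5912 + 1734 + 2849 + 3705 + 2291 = 16491.
Overall proportion = Σ (Nₕ/N)·p̂ₕ.
Σ Nₕp̂ₕ = 2885.056 + 1291.83 + 1521.366 + 1419.015 + 907.236 = 8024.503.
8024.503 / 16491 = 0.48660... → 0.487.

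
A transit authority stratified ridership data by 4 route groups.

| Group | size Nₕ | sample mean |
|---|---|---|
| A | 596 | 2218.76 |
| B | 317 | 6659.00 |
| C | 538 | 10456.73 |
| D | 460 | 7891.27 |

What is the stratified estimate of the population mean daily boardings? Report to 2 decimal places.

N = 596 + 317 + 538 + 460 = 1911.
The stratified mean weights each stratum mean by its population share Nₕ/N.
Σ Nₕx̄ₕ = 596·2218.76 + 317·6659.00 + 538·10456.73 + 460·7891.27 = 1322380.96 + 2110903 + 5625720.74 + 3629984.2 = 12688988.9.
Divide by N: 12688988.9 / 1911 = 6639.9733... → 6639.97.

6639.97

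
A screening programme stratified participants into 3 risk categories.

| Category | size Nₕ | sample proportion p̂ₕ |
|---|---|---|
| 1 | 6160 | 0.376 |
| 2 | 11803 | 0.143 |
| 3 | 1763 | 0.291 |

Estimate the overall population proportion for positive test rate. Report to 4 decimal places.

0.2290

Wₕ = Nₕ/N with N = 19726: 0.3123, 0.5983, 0.0894.
p̂_st = 0.3123·0.376 + 0.5983·0.143 + 0.0894·0.291 ≈ 0.228988... → 0.2290.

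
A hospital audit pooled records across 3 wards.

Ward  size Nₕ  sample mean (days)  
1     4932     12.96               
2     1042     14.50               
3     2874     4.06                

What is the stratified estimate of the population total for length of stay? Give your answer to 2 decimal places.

90696.16

Estimate total by summing Nₕ·x̄ₕ over strata.
4932·12.96 + 1042·14.50 + 2874·4.06 = 63918.72 + 15109 + 11668.44 = 90696.16.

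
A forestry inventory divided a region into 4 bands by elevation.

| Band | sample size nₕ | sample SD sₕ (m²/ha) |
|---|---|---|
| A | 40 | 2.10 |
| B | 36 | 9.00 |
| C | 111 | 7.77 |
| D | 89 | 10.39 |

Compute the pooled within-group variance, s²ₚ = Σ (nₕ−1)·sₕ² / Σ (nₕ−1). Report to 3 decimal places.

A: (40−1)·2.10² = 39·4.41 = 171.99
B: (36−1)·9.00² = 35·81 = 2835
C: (111−1)·7.77² = 110·60.3729 = 6641.019
D: (89−1)·10.39² = 88·107.9521 = 9499.7848
Numerator = 19147.7938; denominator = Σ(nₕ−1) = 272.
s²ₚ = 19147.7938/272 = 70.39630... → 70.396.

70.396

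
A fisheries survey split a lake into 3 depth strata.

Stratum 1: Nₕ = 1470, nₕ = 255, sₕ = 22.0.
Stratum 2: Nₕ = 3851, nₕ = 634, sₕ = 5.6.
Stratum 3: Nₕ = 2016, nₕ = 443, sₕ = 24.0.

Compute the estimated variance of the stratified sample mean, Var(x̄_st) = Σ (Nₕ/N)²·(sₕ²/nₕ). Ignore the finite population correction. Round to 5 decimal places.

0.18798

N = 7337; Wₕ = Nₕ/N.
stratum 1: (1470/7337)²·22.0²/255 = 0.07619085
stratum 2: (3851/7337)²·5.6²/634 = 0.01362689
stratum 3: (2016/7337)²·24.0²/443 = 0.09816638
Sum = 0.18798412 → 0.18798.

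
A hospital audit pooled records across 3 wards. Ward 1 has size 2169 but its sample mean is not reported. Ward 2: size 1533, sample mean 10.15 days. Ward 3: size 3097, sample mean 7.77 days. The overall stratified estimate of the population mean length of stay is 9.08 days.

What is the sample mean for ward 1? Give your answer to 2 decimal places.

10.19

Σ Nₕx̄ₕ = N·μ, so 2169·x̄_1 = 6799·9.08 − (1533·10.15 + 3097·7.77).
= 61734.92 − 39623.64 = 22111.28.
x̄_1 = 22111.28 / 2169 = 10.1942... → 10.19.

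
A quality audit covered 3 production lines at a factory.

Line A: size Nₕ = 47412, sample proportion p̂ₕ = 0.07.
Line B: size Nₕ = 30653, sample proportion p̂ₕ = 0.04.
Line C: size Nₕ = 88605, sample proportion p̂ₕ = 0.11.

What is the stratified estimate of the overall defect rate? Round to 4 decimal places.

Wₕ = Nₕ/N with N = 166670: 0.2845, 0.1839, 0.5316.
p̂_st = 0.2845·0.07 + 0.1839·0.04 + 0.5316·0.11 ≈ 0.085747... → 0.0857.

0.0857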